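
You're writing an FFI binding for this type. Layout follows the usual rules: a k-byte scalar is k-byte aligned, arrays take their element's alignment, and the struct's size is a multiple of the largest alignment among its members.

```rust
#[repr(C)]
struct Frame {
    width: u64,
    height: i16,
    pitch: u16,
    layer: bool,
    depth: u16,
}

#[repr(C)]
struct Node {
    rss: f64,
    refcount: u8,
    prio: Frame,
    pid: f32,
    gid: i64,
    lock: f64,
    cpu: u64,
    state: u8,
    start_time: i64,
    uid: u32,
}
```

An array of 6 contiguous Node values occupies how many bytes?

Frame: @0: width [8B, align 8] → 8; @8: height [2B, align 2] → 10; @10: pitch [2B, align 2] → 12; @12: layer [1B, align 1] → 13; +1 pad (align 2); @14: depth [2B, align 2] → 16; size 16, align 8
@0: rss [8B, align 8] → 8
@8: refcount [1B, align 1] → 9
+7 pad (align 8)
@16: prio [16B, align 8] → 32
@32: pid [4B, align 4] → 36
+4 pad (align 8)
@40: gid [8B, align 8] → 48
@48: lock [8B, align 8] → 56
@56: cpu [8B, align 8] → 64
@64: state [1B, align 1] → 65
+7 pad (align 8)
@72: start_time [8B, align 8] → 80
@80: uid [4B, align 4] → 84
+4 tail pad (align 8)
size 88, align 8
array of 6: 6 × 88 = 528

528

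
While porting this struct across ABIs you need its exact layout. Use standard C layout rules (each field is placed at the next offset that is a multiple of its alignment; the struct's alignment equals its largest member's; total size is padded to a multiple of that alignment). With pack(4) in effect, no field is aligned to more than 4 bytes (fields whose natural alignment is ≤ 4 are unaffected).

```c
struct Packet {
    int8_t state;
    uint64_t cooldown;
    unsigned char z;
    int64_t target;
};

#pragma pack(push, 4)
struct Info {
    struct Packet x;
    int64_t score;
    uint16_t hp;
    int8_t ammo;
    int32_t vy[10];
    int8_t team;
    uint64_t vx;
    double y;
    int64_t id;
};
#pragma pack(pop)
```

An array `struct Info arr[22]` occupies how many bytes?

Packet: 0..1  state  (1B, 1-aligned); 1..8  -- padding (7B); 8..16  cooldown  (8B, 8-aligned); 16..17  z  (1B, 1-aligned); 17..24  -- padding (7B); 24..32  target  (8B, 8-aligned); sizeof = 32, alignof = 8
0..32  x  (32B, 4-aligned)
32..40  score  (8B, 4-aligned)
40..42  hp  (2B, 2-aligned)
42..43  ammo  (1B, 1-aligned)
43..44  -- padding (1B)
44..84  vy  (40B, 4-aligned)
84..85  team  (1B, 1-aligned)
85..88  -- padding (3B)
88..96  vx  (8B, 4-aligned)
96..104  y  (8B, 4-aligned)
104..112  id  (8B, 4-aligned)
sizeof = 112, alignof = 4
array of 22: 22 × 112 = 2464

2464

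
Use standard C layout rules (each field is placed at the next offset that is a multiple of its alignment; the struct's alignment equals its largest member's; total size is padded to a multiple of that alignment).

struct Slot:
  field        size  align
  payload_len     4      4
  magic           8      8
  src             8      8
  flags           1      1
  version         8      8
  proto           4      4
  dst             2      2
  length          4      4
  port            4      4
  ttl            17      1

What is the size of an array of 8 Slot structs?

0..4  payload_len  (4B, 4-aligned)
4..8  -- padding (4B)
8..16  magic  (8B, 8-aligned)
16..24  src  (8B, 8-aligned)
24..25  flags  (1B, 1-aligned)
25..32  -- padding (7B)
32..40  version  (8B, 8-aligned)
40..44  proto  (4B, 4-aligned)
44..46  dst  (2B, 2-aligned)
46..48  -- padding (2B)
48..52  length  (4B, 4-aligned)
52..56  port  (4B, 4-aligned)
56..73  ttl  (17B, 1-aligned)
73..80  -- tail padding (7B)
sizeof = 80, alignof = 8
array of 8: 8 × 80 = 640

640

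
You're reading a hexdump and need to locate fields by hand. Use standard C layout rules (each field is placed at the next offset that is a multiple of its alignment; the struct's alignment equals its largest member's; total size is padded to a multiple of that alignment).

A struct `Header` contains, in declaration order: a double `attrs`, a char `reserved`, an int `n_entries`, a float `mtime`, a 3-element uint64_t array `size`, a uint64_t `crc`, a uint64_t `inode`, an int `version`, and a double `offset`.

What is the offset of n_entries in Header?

12

0..8  attrs  (8B, 8-aligned)
8..9  reserved  (1B, 1-aligned)
9..12  -- padding (3B)
12..16  n_entries  (4B, 4-aligned)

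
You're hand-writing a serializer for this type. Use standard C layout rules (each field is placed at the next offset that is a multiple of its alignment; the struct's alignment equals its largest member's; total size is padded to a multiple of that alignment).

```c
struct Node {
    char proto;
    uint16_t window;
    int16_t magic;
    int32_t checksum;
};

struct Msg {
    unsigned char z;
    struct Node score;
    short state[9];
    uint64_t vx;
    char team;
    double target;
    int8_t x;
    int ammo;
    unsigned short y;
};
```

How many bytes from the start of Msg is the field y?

72

Node: @0: proto [1B, align 1] → 1; +1 pad (align 2); @2: window [2B, align 2] → 4; @4: magic [2B, align 2] → 6; +2 pad (align 4); @8: checksum [4B, align 4] → 12; size 12, align 4
@0: z [1B, align 1] → 1
+3 pad (align 4)
@4: score [12B, align 4] → 16
@16: state [18B, align 2] → 34
+6 pad (align 8)
@40: vx [8B, align 8] → 48
@48: team [1B, align 1] → 49
+7 pad (align 8)
@56: target [8B, align 8] → 64
@64: x [1B, align 1] → 65
+3 pad (align 4)
@68: ammo [4B, align 4] → 72
@72: y [2B, align 2] → 74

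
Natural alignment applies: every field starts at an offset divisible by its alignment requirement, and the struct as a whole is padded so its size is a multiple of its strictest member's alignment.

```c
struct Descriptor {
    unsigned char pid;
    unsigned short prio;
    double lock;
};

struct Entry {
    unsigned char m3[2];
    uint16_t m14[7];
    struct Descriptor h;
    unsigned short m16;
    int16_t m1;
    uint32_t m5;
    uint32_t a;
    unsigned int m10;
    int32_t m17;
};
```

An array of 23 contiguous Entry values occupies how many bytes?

Descriptor: pid at 0 (size 1, align 1) → ends 1; pad 1 to align 2 for prio; prio at 2 (size 2, align 2) → ends 4; pad 4 to align 8 for lock; lock at 8 (size 8, align 8) → ends 16; total 16 bytes, alignment 8
m3 at 0 (size 2, align 1) → ends 2
m14 at 2 (size 14, align 2) → ends 16
h at 16 (size 16, align 8) → ends 32
m16 at 32 (size 2, align 2) → ends 34
m1 at 34 (size 2, align 2) → ends 36
m5 at 36 (size 4, align 4) → ends 40
a at 40 (size 4, align 4) → ends 44
m10 at 44 (size 4, align 4) → ends 48
m17 at 48 (size 4, align 4) → ends 52
tail pad 4 to reach multiple of 8
total 56 bytes, alignment 8
array of 23: 23 × 56 = 1288

1288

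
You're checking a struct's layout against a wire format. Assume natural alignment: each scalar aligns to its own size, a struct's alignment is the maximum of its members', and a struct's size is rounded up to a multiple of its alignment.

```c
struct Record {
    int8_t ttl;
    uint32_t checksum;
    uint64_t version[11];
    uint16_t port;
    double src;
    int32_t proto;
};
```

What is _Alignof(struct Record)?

member alignments: ttl=1, checksum=4, version=8, port=2, src=8, proto=4
max = 8

8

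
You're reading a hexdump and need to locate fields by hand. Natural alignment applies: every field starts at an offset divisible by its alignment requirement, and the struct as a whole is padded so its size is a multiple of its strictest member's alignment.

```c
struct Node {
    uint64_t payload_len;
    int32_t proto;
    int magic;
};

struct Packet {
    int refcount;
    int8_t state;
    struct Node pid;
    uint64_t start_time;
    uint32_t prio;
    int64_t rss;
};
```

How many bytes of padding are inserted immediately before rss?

Node: 0..8  payload_len  (8B, 8-aligned); 8..12  proto  (4B, 4-aligned); 12..16  magic  (4B, 4-aligned); sizeof = 16, alignof = 8
0..4  refcount  (4B, 4-aligned)
4..5  state  (1B, 1-aligned)
5..8  -- padding (3B)
8..24  pid  (16B, 8-aligned)
24..32  start_time  (8B, 8-aligned)
32..36  prio  (4B, 4-aligned)
36..40  -- padding (4B)
40..48  rss  (8B, 8-aligned)

4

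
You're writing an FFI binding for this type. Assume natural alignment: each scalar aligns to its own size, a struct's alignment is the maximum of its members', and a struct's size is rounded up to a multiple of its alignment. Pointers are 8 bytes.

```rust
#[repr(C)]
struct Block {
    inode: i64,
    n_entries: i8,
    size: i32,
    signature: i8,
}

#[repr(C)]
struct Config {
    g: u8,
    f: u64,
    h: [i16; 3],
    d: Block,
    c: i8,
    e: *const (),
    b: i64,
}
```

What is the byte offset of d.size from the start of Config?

36

Block: @0: inode [8B, align 8] → 8; @8: n_entries [1B, align 1] → 9; +3 pad (align 4); @12: size [4B, align 4] → 16; @16: signature [1B, align 1] → 17; +7 tail pad (align 8); size 24, align 8
@0: g [1B, align 1] → 1
+7 pad (align 8)
@8: f [8B, align 8] → 16
@16: h [6B, align 2] → 22
+2 pad (align 8)
@24: d [24B, align 8] → 48
within Block: size at 12
24 + 12 = 36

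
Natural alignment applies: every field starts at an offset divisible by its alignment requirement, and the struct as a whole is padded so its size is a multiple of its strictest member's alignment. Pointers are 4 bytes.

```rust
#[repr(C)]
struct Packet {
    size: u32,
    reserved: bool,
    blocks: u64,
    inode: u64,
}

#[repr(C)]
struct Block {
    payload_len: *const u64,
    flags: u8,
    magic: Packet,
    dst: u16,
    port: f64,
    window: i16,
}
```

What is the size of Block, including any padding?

Packet: @0: size [4B, align 4] → 4; @4: reserved [1B, align 1] → 5; +3 pad (align 8); @8: blocks [8B, align 8] → 16; @16: inode [8B, align 8] → 24; size 24, align 8
@0: payload_len [4B, align 4] → 4
@4: flags [1B, align 1] → 5
+3 pad (align 8)
@8: magic [24B, align 8] → 32
@32: dst [2B, align 2] → 34
+6 pad (align 8)
@40: port [8B, align 8] → 48
@48: window [2B, align 2] → 50
+6 tail pad (align 8)
size 56, align 8

56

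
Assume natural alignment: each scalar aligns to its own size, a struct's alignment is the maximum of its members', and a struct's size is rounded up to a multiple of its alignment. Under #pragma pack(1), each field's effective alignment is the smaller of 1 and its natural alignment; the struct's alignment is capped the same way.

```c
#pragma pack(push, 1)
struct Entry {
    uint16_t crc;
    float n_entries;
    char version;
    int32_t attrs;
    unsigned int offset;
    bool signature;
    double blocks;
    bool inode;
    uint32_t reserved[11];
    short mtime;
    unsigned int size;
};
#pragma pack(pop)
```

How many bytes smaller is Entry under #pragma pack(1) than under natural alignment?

natural layout:
  0..2  crc  (2B, 2-aligned)
  2..4  -- padding (2B)
  4..8  n_entries  (4B, 4-aligned)
  8..9  version  (1B, 1-aligned)
  9..12  -- padding (3B)
  12..16  attrs  (4B, 4-aligned)
  16..20  offset  (4B, 4-aligned)
  20..21  signature  (1B, 1-aligned)
  21..24  -- padding (3B)
  24..32  blocks  (8B, 8-aligned)
  32..33  inode  (1B, 1-aligned)
  33..36  -- padding (3B)
  36..80  reserved  (44B, 4-aligned)
  80..82  mtime  (2B, 2-aligned)
  82..84  -- padding (2B)
  84..88  size  (4B, 4-aligned)
  sizeof = 88, alignof = 8
packed(1) layout:
  0..2  crc  (2B, 1-aligned)
  2..6  n_entries  (4B, 1-aligned)
  6..7  version  (1B, 1-aligned)
  7..11  attrs  (4B, 1-aligned)
  11..15  offset  (4B, 1-aligned)
  15..16  signature  (1B, 1-aligned)
  16..24  blocks  (8B, 1-aligned)
  24..25  inode  (1B, 1-aligned)
  25..69  reserved  (44B, 1-aligned)
  69..71  mtime  (2B, 1-aligned)
  71..75  size  (4B, 1-aligned)
  sizeof = 75, alignof = 1
88 − 75 = 13

13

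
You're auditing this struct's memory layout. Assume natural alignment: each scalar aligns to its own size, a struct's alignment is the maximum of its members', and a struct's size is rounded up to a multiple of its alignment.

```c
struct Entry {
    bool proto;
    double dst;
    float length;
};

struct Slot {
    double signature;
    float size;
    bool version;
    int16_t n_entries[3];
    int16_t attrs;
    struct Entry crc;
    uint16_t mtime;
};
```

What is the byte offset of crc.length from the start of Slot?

Entry: proto at 0 (size 1, align 1) → ends 1; pad 7 to align 8 for dst; dst at 8 (size 8, align 8) → ends 16; length at 16 (size 4, align 4) → ends 20; tail pad 4 to reach multiple of 8; total 24 bytes, alignment 8
signature at 0 (size 8, align 8) → ends 8
size at 8 (size 4, align 4) → ends 12
version at 12 (size 1, align 1) → ends 13
pad 1 to align 2 for n_entries
n_entries at 14 (size 6, align 2) → ends 20
attrs at 20 (size 2, align 2) → ends 22
pad 2 to align 8 for crc
crc at 24 (size 24, align 8) → ends 48
within Entry: length at 16
24 + 16 = 40

40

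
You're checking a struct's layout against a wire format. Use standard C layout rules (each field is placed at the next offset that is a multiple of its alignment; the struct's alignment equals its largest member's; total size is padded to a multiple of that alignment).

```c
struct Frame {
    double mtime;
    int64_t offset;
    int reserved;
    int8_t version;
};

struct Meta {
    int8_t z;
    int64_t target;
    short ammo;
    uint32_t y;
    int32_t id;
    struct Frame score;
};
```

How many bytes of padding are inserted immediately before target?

Frame: 0..8  mtime  (8B, 8-aligned); 8..16  offset  (8B, 8-aligned); 16..20  reserved  (4B, 4-aligned); 20..21  version  (1B, 1-aligned); 21..24  -- tail padding (3B); sizeof = 24, alignof = 8
0..1  z  (1B, 1-aligned)
1..8  -- padding (7B)
8..16  target  (8B, 8-aligned)

7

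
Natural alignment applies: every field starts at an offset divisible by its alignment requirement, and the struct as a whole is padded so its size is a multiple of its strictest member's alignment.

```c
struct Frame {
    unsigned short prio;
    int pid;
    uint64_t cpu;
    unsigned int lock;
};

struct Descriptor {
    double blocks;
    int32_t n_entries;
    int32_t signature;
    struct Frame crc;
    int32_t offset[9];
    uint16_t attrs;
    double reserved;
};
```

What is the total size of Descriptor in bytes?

88

Frame: prio at 0 (size 2, align 2) → ends 2; pad 2 to align 4 for pid; pid at 4 (size 4, align 4) → ends 8; cpu at 8 (size 8, align 8) → ends 16; lock at 16 (size 4, align 4) → ends 20; tail pad 4 to reach multiple of 8; total 24 bytes, alignment 8
blocks at 0 (size 8, align 8) → ends 8
n_entries at 8 (size 4, align 4) → ends 12
signature at 12 (size 4, align 4) → ends 16
crc at 16 (size 24, align 8) → ends 40
offset at 40 (size 36, align 4) → ends 76
attrs at 76 (size 2, align 2) → ends 78
pad 2 to align 8 for reserved
reserved at 80 (size 8, align 8) → ends 88
total 88 bytes, alignment 8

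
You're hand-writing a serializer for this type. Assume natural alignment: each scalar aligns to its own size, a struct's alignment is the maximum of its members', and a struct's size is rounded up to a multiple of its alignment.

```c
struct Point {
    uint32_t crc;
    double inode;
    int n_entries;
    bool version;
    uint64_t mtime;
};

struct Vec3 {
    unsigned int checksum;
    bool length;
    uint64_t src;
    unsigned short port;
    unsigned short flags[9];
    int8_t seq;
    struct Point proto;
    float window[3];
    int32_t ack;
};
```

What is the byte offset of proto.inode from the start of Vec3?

48

Point: 0..4  crc  (4B, 4-aligned); 4..8  -- padding (4B); 8..16  inode  (8B, 8-aligned); 16..20  n_entries  (4B, 4-aligned); 20..21  version  (1B, 1-aligned); 21..24  -- padding (3B); 24..32  mtime  (8B, 8-aligned); sizeof = 32, alignof = 8
0..4  checksum  (4B, 4-aligned)
4..5  length  (1B, 1-aligned)
5..8  -- padding (3B)
8..16  src  (8B, 8-aligned)
16..18  port  (2B, 2-aligned)
18..36  flags  (18B, 2-aligned)
36..37  seq  (1B, 1-aligned)
37..40  -- padding (3B)
40..72  proto  (32B, 8-aligned)
within Point: inode at 8
40 + 8 = 48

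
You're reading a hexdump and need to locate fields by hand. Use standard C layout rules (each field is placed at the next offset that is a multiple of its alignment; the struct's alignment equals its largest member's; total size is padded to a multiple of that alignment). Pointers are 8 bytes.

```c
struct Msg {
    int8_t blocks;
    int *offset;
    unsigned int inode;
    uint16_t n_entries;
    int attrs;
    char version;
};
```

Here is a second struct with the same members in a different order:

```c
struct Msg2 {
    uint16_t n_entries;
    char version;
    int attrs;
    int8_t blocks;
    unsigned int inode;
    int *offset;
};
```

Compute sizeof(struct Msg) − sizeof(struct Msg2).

blocks at 0 (size 1, align 1) → ends 1
pad 7 to align 8 for offset
offset at 8 (size 8, align 8) → ends 16
inode at 16 (size 4, align 4) → ends 20
n_entries at 20 (size 2, align 2) → ends 22
pad 2 to align 4 for attrs
attrs at 24 (size 4, align 4) → ends 28
version at 28 (size 1, align 1) → ends 29
tail pad 3 to reach multiple of 8
total 32 bytes, alignment 8
— Msg2 —
n_entries at 0 (size 2, align 2) → ends 2
version at 2 (size 1, align 1) → ends 3
pad 1 to align 4 for attrs
attrs at 4 (size 4, align 4) → ends 8
blocks at 8 (size 1, align 1) → ends 9
pad 3 to align 4 for inode
inode at 12 (size 4, align 4) → ends 16
offset at 16 (size 8, align 8) → ends 24
total 24 bytes, alignment 8
32 − 24 = 8

8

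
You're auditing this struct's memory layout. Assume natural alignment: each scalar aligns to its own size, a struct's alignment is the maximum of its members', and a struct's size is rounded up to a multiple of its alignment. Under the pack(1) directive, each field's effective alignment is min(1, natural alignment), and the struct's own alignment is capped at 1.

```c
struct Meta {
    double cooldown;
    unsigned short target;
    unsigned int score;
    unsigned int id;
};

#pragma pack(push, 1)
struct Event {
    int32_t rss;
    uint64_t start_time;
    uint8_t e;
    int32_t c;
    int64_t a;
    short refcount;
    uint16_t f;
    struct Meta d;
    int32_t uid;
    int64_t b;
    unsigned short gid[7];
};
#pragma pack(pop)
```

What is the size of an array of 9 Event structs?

711

Meta: cooldown at 0 (size 8, align 8) → ends 8; target at 8 (size 2, align 2) → ends 10; pad 2 to align 4 for score; score at 12 (size 4, align 4) → ends 16; id at 16 (size 4, align 4) → ends 20; tail pad 4 to reach multiple of 8; total 24 bytes, alignment 8
rss at 0 (size 4, align 1) → ends 4
start_time at 4 (size 8, align 1) → ends 12
e at 12 (size 1, align 1) → ends 13
c at 13 (size 4, align 1) → ends 17
a at 17 (size 8, align 1) → ends 25
refcount at 25 (size 2, align 1) → ends 27
f at 27 (size 2, align 1) → ends 29
d at 29 (size 24, align 1) → ends 53
uid at 53 (size 4, align 1) → ends 57
b at 57 (size 8, align 1) → ends 65
gid at 65 (size 14, align 1) → ends 79
total 79 bytes, alignment 1
array of 9: 9 × 79 = 711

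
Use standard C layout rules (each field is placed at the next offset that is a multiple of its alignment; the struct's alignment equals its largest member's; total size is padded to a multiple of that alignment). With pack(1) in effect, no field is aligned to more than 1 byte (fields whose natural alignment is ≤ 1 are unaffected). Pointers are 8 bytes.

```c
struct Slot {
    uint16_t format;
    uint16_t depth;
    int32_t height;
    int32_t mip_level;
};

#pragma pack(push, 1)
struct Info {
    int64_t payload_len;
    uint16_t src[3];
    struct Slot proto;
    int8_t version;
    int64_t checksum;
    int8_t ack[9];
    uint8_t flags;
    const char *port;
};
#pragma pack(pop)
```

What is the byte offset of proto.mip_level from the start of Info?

22

Slot: @0: format [2B, align 2] → 2; @2: depth [2B, align 2] → 4; @4: height [4B, align 4] → 8; @8: mip_level [4B, align 4] → 12; size 12, align 4
@0: payload_len [8B, align 1] → 8
@8: src [6B, align 1] → 14
@14: proto [12B, align 1] → 26
within Slot: mip_level at 8
14 + 8 = 22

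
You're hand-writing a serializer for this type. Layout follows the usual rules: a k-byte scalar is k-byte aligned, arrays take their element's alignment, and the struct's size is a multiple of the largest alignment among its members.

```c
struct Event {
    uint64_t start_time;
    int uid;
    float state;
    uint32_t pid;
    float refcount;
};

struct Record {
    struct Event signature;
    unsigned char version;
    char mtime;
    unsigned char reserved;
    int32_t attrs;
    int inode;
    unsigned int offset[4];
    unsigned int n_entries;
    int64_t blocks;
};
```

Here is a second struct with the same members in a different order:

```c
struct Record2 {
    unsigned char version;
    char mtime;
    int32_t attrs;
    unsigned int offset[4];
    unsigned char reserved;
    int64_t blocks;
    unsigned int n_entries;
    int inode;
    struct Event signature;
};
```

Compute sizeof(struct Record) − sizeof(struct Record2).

Event: 0..8  start_time  (8B, 8-aligned); 8..12  uid  (4B, 4-aligned); 12..16  state  (4B, 4-aligned); 16..20  pid  (4B, 4-aligned); 20..24  refcount  (4B, 4-aligned); sizeof = 24, alignof = 8
0..24  signature  (24B, 8-aligned)
24..25  version  (1B, 1-aligned)
25..26  mtime  (1B, 1-aligned)
26..27  reserved  (1B, 1-aligned)
27..28  -- padding (1B)
28..32  attrs  (4B, 4-aligned)
32..36  inode  (4B, 4-aligned)
36..52  offset  (16B, 4-aligned)
52..56  n_entries  (4B, 4-aligned)
56..64  blocks  (8B, 8-aligned)
sizeof = 64, alignof = 8
— Record2 —
0..1  version  (1B, 1-aligned)
1..2  mtime  (1B, 1-aligned)
2..4  -- padding (2B)
4..8  attrs  (4B, 4-aligned)
8..24  offset  (16B, 4-aligned)
24..25  reserved  (1B, 1-aligned)
25..32  -- padding (7B)
32..40  blocks  (8B, 8-aligned)
40..44  n_entries  (4B, 4-aligned)
44..48  inode  (4B, 4-aligned)
48..72  signature  (24B, 8-aligned)
sizeof = 72, alignof = 8
64 − 72 = -8

-8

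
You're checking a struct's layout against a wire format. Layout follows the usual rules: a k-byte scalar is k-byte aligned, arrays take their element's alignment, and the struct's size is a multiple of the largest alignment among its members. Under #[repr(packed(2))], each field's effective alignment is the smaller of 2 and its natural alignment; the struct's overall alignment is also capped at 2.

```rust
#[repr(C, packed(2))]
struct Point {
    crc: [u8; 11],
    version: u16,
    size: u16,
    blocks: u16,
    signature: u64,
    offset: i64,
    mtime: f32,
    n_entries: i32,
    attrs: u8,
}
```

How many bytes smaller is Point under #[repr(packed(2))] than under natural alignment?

natural layout:
  crc at 0 (size 11, align 1) → ends 11
  pad 1 to align 2 for version
  version at 12 (size 2, align 2) → ends 14
  size at 14 (size 2, align 2) → ends 16
  blocks at 16 (size 2, align 2) → ends 18
  pad 6 to align 8 for signature
  signature at 24 (size 8, align 8) → ends 32
  offset at 32 (size 8, align 8) → ends 40
  mtime at 40 (size 4, align 4) → ends 44
  n_entries at 44 (size 4, align 4) → ends 48
  attrs at 48 (size 1, align 1) → ends 49
  tail pad 7 to reach multiple of 8
  total 56 bytes, alignment 8
packed(2) layout:
  crc at 0 (size 11, align 1) → ends 11
  pad 1 to align 2 for version
  version at 12 (size 2, align 2) → ends 14
  size at 14 (size 2, align 2) → ends 16
  blocks at 16 (size 2, align 2) → ends 18
  signature at 18 (size 8, align 2) → ends 26
  offset at 26 (size 8, align 2) → ends 34
  mtime at 34 (size 4, align 2) → ends 38
  n_entries at 38 (size 4, align 2) → ends 42
  attrs at 42 (size 1, align 1) → ends 43
  tail pad 1 to reach multiple of 2
  total 44 bytes, alignment 2
56 − 44 = 12

12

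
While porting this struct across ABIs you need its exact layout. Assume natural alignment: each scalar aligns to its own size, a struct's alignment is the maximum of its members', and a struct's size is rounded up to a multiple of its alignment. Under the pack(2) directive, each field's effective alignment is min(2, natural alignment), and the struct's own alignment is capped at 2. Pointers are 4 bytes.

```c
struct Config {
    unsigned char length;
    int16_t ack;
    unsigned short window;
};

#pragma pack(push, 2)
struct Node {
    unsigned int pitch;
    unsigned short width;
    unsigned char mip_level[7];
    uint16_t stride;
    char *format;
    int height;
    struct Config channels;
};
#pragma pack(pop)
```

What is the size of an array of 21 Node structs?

630

Config: length at 0 (size 1, align 1) → ends 1; pad 1 to align 2 for ack; ack at 2 (size 2, align 2) → ends 4; window at 4 (size 2, align 2) → ends 6; total 6 bytes, alignment 2
pitch at 0 (size 4, align 2) → ends 4
width at 4 (size 2, align 2) → ends 6
mip_level at 6 (size 7, align 1) → ends 13
pad 1 to align 2 for stride
stride at 14 (size 2, align 2) → ends 16
format at 16 (size 4, align 2) → ends 20
height at 20 (size 4, align 2) → ends 24
channels at 24 (size 6, align 2) → ends 30
total 30 bytes, alignment 2
array of 21: 21 × 30 = 630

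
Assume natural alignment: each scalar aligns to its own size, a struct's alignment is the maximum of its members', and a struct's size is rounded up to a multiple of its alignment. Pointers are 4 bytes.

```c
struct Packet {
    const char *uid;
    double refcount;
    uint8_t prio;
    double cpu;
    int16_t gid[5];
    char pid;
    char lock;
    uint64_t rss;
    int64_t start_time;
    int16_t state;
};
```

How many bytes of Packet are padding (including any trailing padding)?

21

@0: uid [4B, align 4] → 4
+4 pad (align 8)
@8: refcount [8B, align 8] → 16
@16: prio [1B, align 1] → 17
+7 pad (align 8)
@24: cpu [8B, align 8] → 32
@32: gid [10B, align 2] → 42
@42: pid [1B, align 1] → 43
@43: lock [1B, align 1] → 44
+4 pad (align 8)
@48: rss [8B, align 8] → 56
@56: start_time [8B, align 8] → 64
@64: state [2B, align 2] → 66
+6 tail pad (align 8)
size 72, align 8
data bytes 51, size 72 → padding 21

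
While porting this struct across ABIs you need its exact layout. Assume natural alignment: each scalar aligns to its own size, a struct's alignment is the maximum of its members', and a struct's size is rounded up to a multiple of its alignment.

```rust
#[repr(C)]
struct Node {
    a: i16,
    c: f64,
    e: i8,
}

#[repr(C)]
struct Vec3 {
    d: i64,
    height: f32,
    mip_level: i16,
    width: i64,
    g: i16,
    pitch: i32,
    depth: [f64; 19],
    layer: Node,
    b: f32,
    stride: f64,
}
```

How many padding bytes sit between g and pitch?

Node: a at 0 (size 2, align 2) → ends 2; pad 6 to align 8 for c; c at 8 (size 8, align 8) → ends 16; e at 16 (size 1, align 1) → ends 17; tail pad 7 to reach multiple of 8; total 24 bytes, alignment 8
d at 0 (size 8, align 8) → ends 8
height at 8 (size 4, align 4) → ends 12
mip_level at 12 (size 2, align 2) → ends 14
pad 2 to align 8 for width
width at 16 (size 8, align 8) → ends 24
g at 24 (size 2, align 2) → ends 26
pad 2 to align 4 for pitch
pitch at 28 (size 4, align 4) → ends 32

2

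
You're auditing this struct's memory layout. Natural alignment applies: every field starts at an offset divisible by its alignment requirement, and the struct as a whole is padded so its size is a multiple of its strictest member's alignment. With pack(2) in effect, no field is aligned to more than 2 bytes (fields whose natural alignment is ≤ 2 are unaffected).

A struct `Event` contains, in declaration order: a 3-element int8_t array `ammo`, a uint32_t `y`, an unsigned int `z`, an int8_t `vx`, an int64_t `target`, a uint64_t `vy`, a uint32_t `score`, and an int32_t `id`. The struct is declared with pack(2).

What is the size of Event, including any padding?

38

@0: ammo [3B, align 1] → 3
+1 pad (align 2)
@4: y [4B, align 2] → 8
@8: z [4B, align 2] → 12
@12: vx [1B, align 1] → 13
+1 pad (align 2)
@14: target [8B, align 2] → 22
@22: vy [8B, align 2] → 30
@30: score [4B, align 2] → 34
@34: id [4B, align 2] → 38
size 38, align 2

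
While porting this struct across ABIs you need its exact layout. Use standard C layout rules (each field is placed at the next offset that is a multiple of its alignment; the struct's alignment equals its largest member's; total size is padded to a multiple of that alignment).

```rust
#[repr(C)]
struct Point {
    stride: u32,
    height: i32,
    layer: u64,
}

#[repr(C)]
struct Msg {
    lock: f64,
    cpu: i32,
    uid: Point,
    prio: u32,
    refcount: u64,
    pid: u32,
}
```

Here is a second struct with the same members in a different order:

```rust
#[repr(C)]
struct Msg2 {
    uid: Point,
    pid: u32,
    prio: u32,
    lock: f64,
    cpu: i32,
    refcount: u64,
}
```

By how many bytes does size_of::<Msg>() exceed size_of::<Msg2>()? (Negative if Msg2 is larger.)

Point: 0..4  stride  (4B, 4-aligned); 4..8  height  (4B, 4-aligned); 8..16  layer  (8B, 8-aligned); sizeof = 16, alignof = 8
0..8  lock  (8B, 8-aligned)
8..12  cpu  (4B, 4-aligned)
12..16  -- padding (4B)
16..32  uid  (16B, 8-aligned)
32..36  prio  (4B, 4-aligned)
36..40  -- padding (4B)
40..48  refcount  (8B, 8-aligned)
48..52  pid  (4B, 4-aligned)
52..56  -- tail padding (4B)
sizeof = 56, alignof = 8
— Msg2 —
0..16  uid  (16B, 8-aligned)
16..20  pid  (4B, 4-aligned)
20..24  prio  (4B, 4-aligned)
24..32  lock  (8B, 8-aligned)
32..36  cpu  (4B, 4-aligned)
36..40  -- padding (4B)
40..48  refcount  (8B, 8-aligned)
sizeof = 48, alignof = 8
56 − 48 = 8

8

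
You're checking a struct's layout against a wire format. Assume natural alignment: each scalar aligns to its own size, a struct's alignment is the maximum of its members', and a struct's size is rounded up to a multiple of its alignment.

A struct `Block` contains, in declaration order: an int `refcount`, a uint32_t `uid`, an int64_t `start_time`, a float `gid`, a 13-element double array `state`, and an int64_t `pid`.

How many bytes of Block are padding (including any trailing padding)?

4

0..4  refcount  (4B, 4-aligned)
4..8  uid  (4B, 4-aligned)
8..16  start_time  (8B, 8-aligned)
16..20  gid  (4B, 4-aligned)
20..24  -- padding (4B)
24..128  state  (104B, 8-aligned)
128..136  pid  (8B, 8-aligned)
sizeof = 136, alignof = 8
data bytes 132, size 136 → padding 4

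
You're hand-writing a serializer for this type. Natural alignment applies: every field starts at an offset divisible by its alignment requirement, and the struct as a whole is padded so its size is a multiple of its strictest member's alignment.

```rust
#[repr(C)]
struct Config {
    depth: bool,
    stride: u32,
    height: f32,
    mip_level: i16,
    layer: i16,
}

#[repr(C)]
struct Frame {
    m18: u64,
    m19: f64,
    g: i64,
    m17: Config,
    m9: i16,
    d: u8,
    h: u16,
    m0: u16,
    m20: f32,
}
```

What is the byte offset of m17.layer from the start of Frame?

Config: 0..1  depth  (1B, 1-aligned); 1..4  -- padding (3B); 4..8  stride  (4B, 4-aligned); 8..12  height  (4B, 4-aligned); 12..14  mip_level  (2B, 2-aligned); 14..16  layer  (2B, 2-aligned); sizeof = 16, alignof = 4
0..8  m18  (8B, 8-aligned)
8..16  m19  (8B, 8-aligned)
16..24  g  (8B, 8-aligned)
24..40  m17  (16B, 4-aligned)
within Config: layer at 14
24 + 14 = 38

38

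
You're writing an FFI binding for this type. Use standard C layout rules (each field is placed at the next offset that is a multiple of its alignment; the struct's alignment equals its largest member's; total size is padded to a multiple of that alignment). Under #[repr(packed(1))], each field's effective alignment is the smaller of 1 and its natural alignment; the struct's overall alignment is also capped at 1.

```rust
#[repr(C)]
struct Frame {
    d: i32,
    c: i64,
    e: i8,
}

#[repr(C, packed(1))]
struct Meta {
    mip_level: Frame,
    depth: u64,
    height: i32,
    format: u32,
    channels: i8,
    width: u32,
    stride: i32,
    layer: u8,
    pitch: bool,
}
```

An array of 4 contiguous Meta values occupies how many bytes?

204

Frame: 0..4  d  (4B, 4-aligned); 4..8  -- padding (4B); 8..16  c  (8B, 8-aligned); 16..17  e  (1B, 1-aligned); 17..24  -- tail padding (7B); sizeof = 24, alignof = 8
0..24  mip_level  (24B, 1-aligned)
24..32  depth  (8B, 1-aligned)
32..36  height  (4B, 1-aligned)
36..40  format  (4B, 1-aligned)
40..41  channels  (1B, 1-aligned)
41..45  width  (4B, 1-aligned)
45..49  stride  (4B, 1-aligned)
49..50  layer  (1B, 1-aligned)
50..51  pitch  (1B, 1-aligned)
sizeof = 51, alignof = 1
array of 4: 4 × 51 = 204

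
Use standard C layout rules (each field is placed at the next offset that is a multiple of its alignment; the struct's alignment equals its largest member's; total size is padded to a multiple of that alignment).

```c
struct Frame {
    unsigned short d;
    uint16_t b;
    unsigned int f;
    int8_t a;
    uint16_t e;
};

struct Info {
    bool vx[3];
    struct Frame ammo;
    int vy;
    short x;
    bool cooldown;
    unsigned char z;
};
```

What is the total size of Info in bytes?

Frame: d at 0 (size 2, align 2) → ends 2; b at 2 (size 2, align 2) → ends 4; f at 4 (size 4, align 4) → ends 8; a at 8 (size 1, align 1) → ends 9; pad 1 to align 2 for e; e at 10 (size 2, align 2) → ends 12; total 12 bytes, alignment 4
vx at 0 (size 3, align 1) → ends 3
pad 1 to align 4 for ammo
ammo at 4 (size 12, align 4) → ends 16
vy at 16 (size 4, align 4) → ends 20
x at 20 (size 2, align 2) → ends 22
cooldown at 22 (size 1, align 1) → ends 23
z at 23 (size 1, align 1) → ends 24
total 24 bytes, alignment 4

24 bytes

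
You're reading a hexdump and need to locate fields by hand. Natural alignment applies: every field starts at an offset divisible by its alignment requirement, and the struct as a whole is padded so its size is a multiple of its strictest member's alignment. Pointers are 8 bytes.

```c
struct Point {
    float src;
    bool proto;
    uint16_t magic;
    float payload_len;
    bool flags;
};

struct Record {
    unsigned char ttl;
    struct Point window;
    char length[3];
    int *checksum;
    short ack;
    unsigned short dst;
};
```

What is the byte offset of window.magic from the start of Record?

10

Point: src at 0 (size 4, align 4) → ends 4; proto at 4 (size 1, align 1) → ends 5; pad 1 to align 2 for magic; magic at 6 (size 2, align 2) → ends 8; payload_len at 8 (size 4, align 4) → ends 12; flags at 12 (size 1, align 1) → ends 13; tail pad 3 to reach multiple of 4; total 16 bytes, alignment 4
ttl at 0 (size 1, align 1) → ends 1
pad 3 to align 4 for window
window at 4 (size 16, align 4) → ends 20
within Point: magic at 6
4 + 6 = 10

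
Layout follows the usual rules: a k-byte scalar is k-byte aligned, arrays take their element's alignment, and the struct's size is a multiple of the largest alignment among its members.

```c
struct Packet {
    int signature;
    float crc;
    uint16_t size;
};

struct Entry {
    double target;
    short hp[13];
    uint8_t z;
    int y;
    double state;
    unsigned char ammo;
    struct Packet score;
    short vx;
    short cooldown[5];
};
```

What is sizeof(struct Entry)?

Packet: signature at 0 (size 4, align 4) → ends 4; crc at 4 (size 4, align 4) → ends 8; size at 8 (size 2, align 2) → ends 10; tail pad 2 to reach multiple of 4; total 12 bytes, alignment 4
target at 0 (size 8, align 8) → ends 8
hp at 8 (size 26, align 2) → ends 34
z at 34 (size 1, align 1) → ends 35
pad 1 to align 4 for y
y at 36 (size 4, align 4) → ends 40
state at 40 (size 8, align 8) → ends 48
ammo at 48 (size 1, align 1) → ends 49
pad 3 to align 4 for score
score at 52 (size 12, align 4) → ends 64
vx at 64 (size 2, align 2) → ends 66
cooldown at 66 (size 10, align 2) → ends 76
tail pad 4 to reach multiple of 8
total 80 bytes, alignment 8

80 bytes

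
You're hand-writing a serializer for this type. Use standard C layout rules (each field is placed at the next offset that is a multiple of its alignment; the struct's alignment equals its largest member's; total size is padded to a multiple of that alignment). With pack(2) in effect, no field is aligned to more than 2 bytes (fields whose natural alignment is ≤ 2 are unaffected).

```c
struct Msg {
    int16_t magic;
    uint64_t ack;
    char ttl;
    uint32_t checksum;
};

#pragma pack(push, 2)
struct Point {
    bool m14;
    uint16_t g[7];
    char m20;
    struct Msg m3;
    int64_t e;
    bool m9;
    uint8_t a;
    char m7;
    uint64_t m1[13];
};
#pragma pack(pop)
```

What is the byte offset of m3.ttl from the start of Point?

34

Msg: 0..2  magic  (2B, 2-aligned); 2..8  -- padding (6B); 8..16  ack  (8B, 8-aligned); 16..17  ttl  (1B, 1-aligned); 17..20  -- padding (3B); 20..24  checksum  (4B, 4-aligned); sizeof = 24, alignof = 8
0..1  m14  (1B, 1-aligned)
1..2  -- padding (1B)
2..16  g  (14B, 2-aligned)
16..17  m20  (1B, 1-aligned)
17..18  -- padding (1B)
18..42  m3  (24B, 2-aligned)
within Msg: ttl at 16
18 + 16 = 34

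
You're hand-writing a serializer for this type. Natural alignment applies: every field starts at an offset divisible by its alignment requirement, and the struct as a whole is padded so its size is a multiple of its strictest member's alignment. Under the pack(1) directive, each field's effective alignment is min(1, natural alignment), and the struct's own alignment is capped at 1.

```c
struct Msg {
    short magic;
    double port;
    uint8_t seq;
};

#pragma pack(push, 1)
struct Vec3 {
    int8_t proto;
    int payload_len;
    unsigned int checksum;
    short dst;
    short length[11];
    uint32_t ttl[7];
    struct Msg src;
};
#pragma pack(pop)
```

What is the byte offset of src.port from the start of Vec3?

Msg: 0..2  magic  (2B, 2-aligned); 2..8  -- padding (6B); 8..16  port  (8B, 8-aligned); 16..17  seq  (1B, 1-aligned); 17..24  -- tail padding (7B); sizeof = 24, alignof = 8
0..1  proto  (1B, 1-aligned)
1..5  payload_len  (4B, 1-aligned)
5..9  checksum  (4B, 1-aligned)
9..11  dst  (2B, 1-aligned)
11..33  length  (22B, 1-aligned)
33..61  ttl  (28B, 1-aligned)
61..85  src  (24B, 1-aligned)
within Msg: port at 8
61 + 8 = 69

69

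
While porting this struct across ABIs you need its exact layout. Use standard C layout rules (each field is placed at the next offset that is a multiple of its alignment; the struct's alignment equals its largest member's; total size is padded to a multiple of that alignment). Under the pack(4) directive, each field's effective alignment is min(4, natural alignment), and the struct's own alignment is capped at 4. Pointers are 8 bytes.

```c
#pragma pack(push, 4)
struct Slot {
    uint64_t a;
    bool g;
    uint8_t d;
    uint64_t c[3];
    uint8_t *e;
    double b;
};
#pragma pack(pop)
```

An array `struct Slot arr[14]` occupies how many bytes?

0..8  a  (8B, 4-aligned)
8..9  g  (1B, 1-aligned)
9..10  d  (1B, 1-aligned)
10..12  -- padding (2B)
12..36  c  (24B, 4-aligned)
36..44  e  (8B, 4-aligned)
44..52  b  (8B, 4-aligned)
sizeof = 52, alignof = 4
array of 14: 14 × 52 = 728

728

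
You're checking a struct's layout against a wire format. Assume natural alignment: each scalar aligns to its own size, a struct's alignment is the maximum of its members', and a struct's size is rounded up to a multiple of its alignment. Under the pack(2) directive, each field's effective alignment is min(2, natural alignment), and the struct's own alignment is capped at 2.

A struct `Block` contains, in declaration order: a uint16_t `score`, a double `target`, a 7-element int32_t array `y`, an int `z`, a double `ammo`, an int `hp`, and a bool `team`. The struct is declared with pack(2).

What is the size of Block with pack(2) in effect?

0..2  score  (2B, 2-aligned)
2..10  target  (8B, 2-aligned)
10..38  y  (28B, 2-aligned)
38..42  z  (4B, 2-aligned)
42..50  ammo  (8B, 2-aligned)
50..54  hp  (4B, 2-aligned)
54..55  team  (1B, 1-aligned)
55..56  -- tail padding (1B)
sizeof = 56, alignof = 2

56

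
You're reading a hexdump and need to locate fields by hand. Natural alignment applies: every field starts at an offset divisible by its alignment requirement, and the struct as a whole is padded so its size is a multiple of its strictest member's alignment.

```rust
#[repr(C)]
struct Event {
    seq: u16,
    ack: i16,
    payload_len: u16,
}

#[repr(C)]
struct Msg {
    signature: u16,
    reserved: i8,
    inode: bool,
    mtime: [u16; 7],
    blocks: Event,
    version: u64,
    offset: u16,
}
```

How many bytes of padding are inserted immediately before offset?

Event: 0..2  seq  (2B, 2-aligned); 2..4  ack  (2B, 2-aligned); 4..6  payload_len  (2B, 2-aligned); sizeof = 6, alignof = 2
0..2  signature  (2B, 2-aligned)
2..3  reserved  (1B, 1-aligned)
3..4  inode  (1B, 1-aligned)
4..18  mtime  (14B, 2-aligned)
18..24  blocks  (6B, 2-aligned)
24..32  version  (8B, 8-aligned)
32..34  offset  (2B, 2-aligned)

0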